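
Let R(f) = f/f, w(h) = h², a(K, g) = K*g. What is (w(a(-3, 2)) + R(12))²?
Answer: 1369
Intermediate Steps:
R(f) = 1
(w(a(-3, 2)) + R(12))² = ((-3*2)² + 1)² = ((-6)² + 1)² = (36 + 1)² = 37² = 1369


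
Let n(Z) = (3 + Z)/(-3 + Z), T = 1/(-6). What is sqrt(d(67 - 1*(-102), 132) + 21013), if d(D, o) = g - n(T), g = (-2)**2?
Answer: 2*sqrt(1896865)/19 ≈ 144.98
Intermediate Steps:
g = 4
T = -1/6 ≈ -0.16667
n(Z) = (3 + Z)/(-3 + Z)
d(D, o) = 93/19 (d(D, o) = 4 - (3 - 1/6)/(-3 - 1/6) = 4 - 17/((-19/6)*6) = 4 - (-6)*17/(19*6) = 4 - 1*(-17/19) = 4 + 17/19 = 93/19)
sqrt(d(67 - 1*(-102), 132) + 21013) = sqrt(93/19 + 21013) = sqrt(399340/19) = 2*sqrt(1896865)/19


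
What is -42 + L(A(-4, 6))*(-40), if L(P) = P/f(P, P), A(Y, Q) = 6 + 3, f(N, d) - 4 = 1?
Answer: -114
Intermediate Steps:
f(N, d) = 5 (f(N, d) = 4 + 1 = 5)
A(Y, Q) = 9
L(P) = P/5
-42 + L(A(-4, 6))*(-40) = -42 + ((⅕)*9)*(-40) = -42 + (9/5)*(-40) = -42 - 72 = -114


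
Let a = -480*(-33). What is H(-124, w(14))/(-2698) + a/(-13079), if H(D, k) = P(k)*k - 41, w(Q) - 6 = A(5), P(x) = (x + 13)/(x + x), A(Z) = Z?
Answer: -3850639/3207922 ≈ -1.2004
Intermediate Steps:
P(x) = (13 + x)/(2*x) (P(x) = (13 + x)/((2*x)) = (13 + x)*(1/(2*x)) = (13 + x)/(2*x))
w(Q) = 11 (w(Q) = 6 + 5 = 11)
a = 15840
H(D, k) = -69/2 + k/2 (H(D, k) = ((13 + k)/(2*k))*k - 41 = (13/2 + k/2) - 41 = -69/2 + k/2)
H(-124, w(14))/(-2698) + a/(-13079) = (-69/2 + (½)*11)/(-2698) + 15840/(-13079) = (-69/2 + 11/2)*(-1/2698) + 15840*(-1/13079) = -29*(-1/2698) - 1440/1189 = 29/2698 - 1440/1189 = -3850639/3207922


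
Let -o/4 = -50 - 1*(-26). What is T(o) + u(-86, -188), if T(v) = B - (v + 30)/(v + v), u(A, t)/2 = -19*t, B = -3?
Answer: 228491/32 ≈ 7140.3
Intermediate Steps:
u(A, t) = -38*t (u(A, t) = 2*(-19*t) = -38*t)
o = 96 (o = -4*(-50 - 1*(-26)) = -4*(-50 + 26) = -4*(-24) = 96)
T(v) = -3 - (30 + v)/(2*v) (T(v) = -3 - (v + 30)/(v + v) = -3 - (30 + v)/(2*v))
T(o) + u(-86, -188) = (-7/2 - 15/96) - 38*(-188) = (-7/2 - 15*1/96) + 7144 = (-7/2 - 5/32) + 7144 = -117/32 + 7144 = 228491/32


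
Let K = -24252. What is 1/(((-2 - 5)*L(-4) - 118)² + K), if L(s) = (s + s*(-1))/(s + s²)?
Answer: -1/10328 ≈ -9.6824e-5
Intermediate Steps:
L(s) = 0 (L(s) = (s - s)/(s + s²) = 0/(s + s²) = 0)
1/(((-2 - 5)*L(-4) - 118)² + K) = 1/(((-2 - 5)*0 - 118)² - 24252) = 1/((-7*0 - 118)² - 24252) = 1/((0 - 118)² - 24252) = 1/((-118)² - 24252) = 1/(13924 - 24252) = 1/(-10328) = -1/10328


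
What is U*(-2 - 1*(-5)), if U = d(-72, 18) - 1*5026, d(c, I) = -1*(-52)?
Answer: -14922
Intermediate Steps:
d(c, I) = 52
U = -4974 (U = 52 - 1*5026 = 52 - 5026 = -4974)
U*(-2 - 1*(-5)) = -4974*(-2 - 1*(-5)) = -4974*(-2 + 5) = -4974*3 = -14922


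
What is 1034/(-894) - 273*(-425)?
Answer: 51862658/447 ≈ 1.1602e+5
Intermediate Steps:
1034/(-894) - 273*(-425) = 1034*(-1/894) + 116025 = -517/447 + 116025 = 51862658/447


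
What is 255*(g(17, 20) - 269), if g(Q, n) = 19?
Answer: -63750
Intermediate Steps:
255*(g(17, 20) - 269) = 255*(19 - 269) = 255*(-250) = -63750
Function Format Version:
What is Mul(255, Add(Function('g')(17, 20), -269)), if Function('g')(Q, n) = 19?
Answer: -63750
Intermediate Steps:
Mul(255, Add(Function('g')(17, 20), -269)) = Mul(255, Add(19, -269)) = Mul(255, -250) = -63750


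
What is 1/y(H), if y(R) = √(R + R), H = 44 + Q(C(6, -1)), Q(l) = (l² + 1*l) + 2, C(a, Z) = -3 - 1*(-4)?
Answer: √6/24 ≈ 0.10206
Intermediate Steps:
C(a, Z) = 1 (C(a, Z) = -3 + 4 = 1)
Q(l) = 2 + l + l² (Q(l) = (l² + l) + 2 = (l + l²) + 2 = 2 + l + l²)
H = 48 (H = 44 + (2 + 1 + 1²) = 44 + (2 + 1 + 1) = 44 + 4 = 48)
y(R) = √2*√R (y(R) = √(2*R) = √2*√R)
1/y(H) = 1/(√2*√48) = 1/(√2*(4*√3)) = 1/(4*√6) = √6/24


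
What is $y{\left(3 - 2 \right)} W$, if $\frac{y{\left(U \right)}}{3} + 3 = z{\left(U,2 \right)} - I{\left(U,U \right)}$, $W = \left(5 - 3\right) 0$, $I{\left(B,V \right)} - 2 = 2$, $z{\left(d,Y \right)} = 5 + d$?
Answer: $0$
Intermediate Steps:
$I{\left(B,V \right)} = 4$ ($I{\left(B,V \right)} = 2 + 2 = 4$)
$W = 0$ ($W = 2 \cdot 0 = 0$)
$y{\left(U \right)} = -6 + 3 U$ ($y{\left(U \right)} = -9 + 3 \left(\left(5 + U\right) - 4\right) = -9 + 3 \left(1 + U\right) = -9 + \left(3 + 3 U\right) = -6 + 3 U$)
$y{\left(3 - 2 \right)} W = \left(-6 + 3 \left(3 - 2\right)\right) 0 = \left(-6 + 3 \cdot 1\right) 0 = \left(-6 + 3\right) 0 = \left(-3\right) 0 = 0$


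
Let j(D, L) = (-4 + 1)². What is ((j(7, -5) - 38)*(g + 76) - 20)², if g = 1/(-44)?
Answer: 9570121929/1936 ≈ 4.9432e+6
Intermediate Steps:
g = -1/44 ≈ -0.022727
j(D, L) = 9 (j(D, L) = (-3)² = 9)
((j(7, -5) - 38)*(g + 76) - 20)² = ((9 - 38)*(-1/44 + 76) - 20)² = (-29*3343/44 - 20)² = (-96947/44 - 20)² = (-97827/44)² = 9570121929/1936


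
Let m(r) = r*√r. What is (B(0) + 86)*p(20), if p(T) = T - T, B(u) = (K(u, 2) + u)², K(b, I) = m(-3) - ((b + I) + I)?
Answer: 0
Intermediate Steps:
m(r) = r^(3/2)
K(b, I) = -b - 2*I - 3*I*√3 (K(b, I) = (-3)^(3/2) - ((b + I) + I) = -3*I*√3 - ((I + b) + I) = -3*I*√3 - (b + 2*I) = -3*I*√3 + (-b - 2*I) = -b - 2*I - 3*I*√3)
B(u) = (-4 - 3*I*√3)² (B(u) = ((-u - 2*2 - 3*I*√3) + u)² = ((-u - 4 - 3*I*√3) + u)² = ((-4 - u - 3*I*√3) + u)² = (-4 - 3*I*√3)²)
p(T) = 0
(B(0) + 86)*p(20) = ((-11 + 24*I*√3) + 86)*0 = (75 + 24*I*√3)*0 = 0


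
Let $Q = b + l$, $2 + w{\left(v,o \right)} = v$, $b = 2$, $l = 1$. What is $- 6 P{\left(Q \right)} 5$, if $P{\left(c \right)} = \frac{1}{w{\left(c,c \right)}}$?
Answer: $-30$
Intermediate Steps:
$w{\left(v,o \right)} = -2 + v$
$Q = 3$ ($Q = 2 + 1 = 3$)
$P{\left(c \right)} = \frac{1}{-2 + c}$
$- 6 P{\left(Q \right)} 5 = - \frac{6}{-2 + 3} \cdot 5 = - \frac{6}{1} \cdot 5 = \left(-6\right) 1 \cdot 5 = \left(-6\right) 5 = -30$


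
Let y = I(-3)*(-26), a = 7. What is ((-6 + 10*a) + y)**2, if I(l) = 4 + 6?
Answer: 38416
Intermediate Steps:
I(l) = 10
y = -260 (y = 10*(-26) = -260)
((-6 + 10*a) + y)**2 = ((-6 + 10*7) - 260)**2 = ((-6 + 70) - 260)**2 = (64 - 260)**2 = (-196)**2 = 38416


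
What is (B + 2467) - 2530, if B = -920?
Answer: -983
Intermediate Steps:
(B + 2467) - 2530 = (-920 + 2467) - 2530 = 1547 - 2530 = -983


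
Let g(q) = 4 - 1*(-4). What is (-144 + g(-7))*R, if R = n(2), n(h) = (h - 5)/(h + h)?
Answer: 102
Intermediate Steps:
n(h) = (-5 + h)/(2*h) (n(h) = (-5 + h)/((2*h)) = (-5 + h)*(1/(2*h)) = (-5 + h)/(2*h))
R = -¾ (R = (½)*(-5 + 2)/2 = (½)*(½)*(-3) = -¾ ≈ -0.75000)
g(q) = 8 (g(q) = 4 + 4 = 8)
(-144 + g(-7))*R = (-144 + 8)*(-¾) = -136*(-¾) = 102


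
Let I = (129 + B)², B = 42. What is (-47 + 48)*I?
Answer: 29241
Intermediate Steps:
I = 29241 (I = (129 + 42)² = 171² = 29241)
(-47 + 48)*I = (-47 + 48)*29241 = 1*29241 = 29241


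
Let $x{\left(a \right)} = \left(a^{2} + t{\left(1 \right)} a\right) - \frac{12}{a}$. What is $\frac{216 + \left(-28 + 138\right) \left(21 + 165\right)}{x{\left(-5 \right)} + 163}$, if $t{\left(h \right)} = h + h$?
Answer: $\frac{51690}{451} \approx 114.61$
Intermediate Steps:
$t{\left(h \right)} = 2 h$
$x{\left(a \right)} = a^{2} - \frac{12}{a} + 2 a$ ($x{\left(a \right)} = \left(a^{2} + 2 \cdot 1 a\right) - \frac{12}{a} = \left(a^{2} + 2 a\right) - \frac{12}{a} = a^{2} - \frac{12}{a} + 2 a$)
$\frac{216 + \left(-28 + 138\right) \left(21 + 165\right)}{x{\left(-5 \right)} + 163} = \frac{216 + \left(-28 + 138\right) \left(21 + 165\right)}{\frac{-12 + \left(-5\right)^{2} \left(2 - 5\right)}{-5} + 163} = \frac{216 + 110 \cdot 186}{- \frac{-12 + 25 \left(-3\right)}{5} + 163} = \frac{216 + 20460}{- \frac{-12 - 75}{5} + 163} = \frac{20676}{\left(- \frac{1}{5}\right) \left(-87\right) + 163} = \frac{20676}{\frac{87}{5} + 163} = \frac{20676}{\frac{902}{5}} = 20676 \cdot \frac{5}{902} = \frac{51690}{451}$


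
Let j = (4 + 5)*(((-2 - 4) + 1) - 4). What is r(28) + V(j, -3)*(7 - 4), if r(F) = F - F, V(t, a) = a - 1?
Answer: -12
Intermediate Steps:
j = -81 (j = 9*((-6 + 1) - 4) = 9*(-5 - 4) = 9*(-9) = -81)
V(t, a) = -1 + a
r(F) = 0
r(28) + V(j, -3)*(7 - 4) = 0 + (-1 - 3)*(7 - 4) = 0 - 4*3 = 0 - 12 = -12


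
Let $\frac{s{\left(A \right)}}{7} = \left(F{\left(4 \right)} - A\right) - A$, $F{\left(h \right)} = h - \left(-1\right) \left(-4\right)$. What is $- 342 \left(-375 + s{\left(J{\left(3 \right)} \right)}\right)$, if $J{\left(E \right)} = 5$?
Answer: $152190$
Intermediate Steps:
$F{\left(h \right)} = -4 + h$ ($F{\left(h \right)} = h - 4 = -4 + h$)
$s{\left(A \right)} = - 14 A$ ($s{\left(A \right)} = 7 \left(\left(\left(-4 + 4\right) - A\right) - A\right) = 7 \left(\left(0 - A\right) - A\right) = 7 \left(- A - A\right) = 7 \left(- 2 A\right) = - 14 A$)
$- 342 \left(-375 + s{\left(J{\left(3 \right)} \right)}\right) = - 342 \left(-375 - 70\right) = \left(-342\right) \left(-445\right) = 152190$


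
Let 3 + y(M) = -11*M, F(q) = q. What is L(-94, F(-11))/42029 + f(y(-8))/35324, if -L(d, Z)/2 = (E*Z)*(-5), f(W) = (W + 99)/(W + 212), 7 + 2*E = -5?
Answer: 1732985954/110233955403 ≈ 0.015721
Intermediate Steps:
E = -6 (E = -7/2 + (½)*(-5) = -7/2 - 5/2 = -6)
y(M) = -3 - 11*M
f(W) = (99 + W)/(212 + W)
L(d, Z) = -60*Z (L(d, Z) = -2*(-6*Z)*(-5) = -60*Z)
L(-94, F(-11))/42029 + f(y(-8))/35324 = -60*(-11)/42029 + ((99 + (-3 - 11*(-8)))/(212 + (-3 - 11*(-8))))/35324 = 660*(1/42029) + ((99 + (-3 + 88))/(212 + (-3 + 88)))*(1/35324) = 660/42029 + ((99 + 85)/(212 + 85))*(1/35324) = 660/42029 + (184/297)*(1/35324) = 660/42029 + 46/2622807 = 1732985954/110233955403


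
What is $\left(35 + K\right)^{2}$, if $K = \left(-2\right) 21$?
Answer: $49$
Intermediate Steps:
$K = -42$
$\left(35 + K\right)^{2} = \left(35 - 42\right)^{2} = \left(-7\right)^{2} = 49$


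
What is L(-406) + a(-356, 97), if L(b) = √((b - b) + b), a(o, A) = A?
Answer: 97 + I*√406 ≈ 97.0 + 20.149*I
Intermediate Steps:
L(b) = √b (L(b) = √(0 + b) = √b)
L(-406) + a(-356, 97) = √(-406) + 97 = I*√406 + 97 = 97 + I*√406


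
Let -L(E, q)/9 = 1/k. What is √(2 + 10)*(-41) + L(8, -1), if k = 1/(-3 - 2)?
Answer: 45 - 82*√3 ≈ -97.028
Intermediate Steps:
k = -⅕ (k = 1/(-5) = -⅕ ≈ -0.20000)
L(E, q) = 45 (L(E, q) = -9/(-⅕) = -9*(-5) = 45)
√(2 + 10)*(-41) + L(8, -1) = √(2 + 10)*(-41) + 45 = √12*(-41) + 45 = (2*√3)*(-41) + 45 = -82*√3 + 45 = 45 - 82*√3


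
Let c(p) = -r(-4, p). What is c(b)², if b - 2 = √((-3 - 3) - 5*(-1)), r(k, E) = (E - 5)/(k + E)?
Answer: 48/25 + 14*I/25 ≈ 1.92 + 0.56*I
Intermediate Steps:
r(k, E) = (-5 + E)/(E + k)
b = 2 + I (b = 2 + √((-3 - 3) - 5*(-1)) = 2 + √(-6 + 5) = 2 + √(-1) = 2 + I ≈ 2.0 + 1.0*I)
c(p) = -(-5 + p)/(-4 + p) (c(p) = -(-5 + p)/(p - 4) = -(-5 + p)/(-4 + p))
c(b)² = ((5 - (2 + I))/(-4 + (2 + I)))² = ((5 + (-2 - I))/(-2 + I))² = (((-2 - I)/5)*(3 - I))² = ((-2 - I)*(3 - I)/5)² = (-2 - I)²*(3 - I)²/25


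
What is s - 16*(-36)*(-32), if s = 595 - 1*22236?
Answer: -40073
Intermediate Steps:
s = -21641 (s = 595 - 22236 = -21641)
s - 16*(-36)*(-32) = -21641 - 16*(-36)*(-32) = -21641 + 576*(-32) = -21641 - 18432 = -40073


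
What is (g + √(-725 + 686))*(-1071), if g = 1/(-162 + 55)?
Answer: 1071/107 - 1071*I*√39 ≈ 10.009 - 6688.4*I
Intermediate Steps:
g = -1/107 (g = 1/(-107) = -1/107 ≈ -0.0093458)
(g + √(-725 + 686))*(-1071) = (-1/107 + √(-725 + 686))*(-1071) = (-1/107 + √(-39))*(-1071) = (-1/107 + I*√39)*(-1071) = 1071/107 - 1071*I*√39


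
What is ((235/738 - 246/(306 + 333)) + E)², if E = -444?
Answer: 541409084703601/2745550404 ≈ 1.9720e+5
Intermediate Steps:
((235/738 - 246/(306 + 333)) + E)² = ((235/738 - 246/(306 + 333)) - 444)² = ((235*(1/738) - 246/639) - 444)² = ((235/738 - 246*1/639) - 444)² = ((235/738 - 82/213) - 444)² = (-3487/52398 - 444)² = (-23268199/52398)² = 541409084703601/2745550404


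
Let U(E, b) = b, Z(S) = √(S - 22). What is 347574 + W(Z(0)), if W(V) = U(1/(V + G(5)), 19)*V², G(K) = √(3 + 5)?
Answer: 347156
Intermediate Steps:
G(K) = 2*√2 (G(K) = √8 = 2*√2)
Z(S) = √(-22 + S)
W(V) = 19*V²
347574 + W(Z(0)) = 347574 + 19*(√(-22 + 0))² = 347574 + 19*(√(-22))² = 347574 + 19*(I*√22)² = 347574 + 19*(-22) = 347574 - 418 = 347156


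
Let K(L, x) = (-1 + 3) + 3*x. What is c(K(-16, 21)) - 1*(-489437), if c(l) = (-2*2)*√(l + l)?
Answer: 489437 - 4*√130 ≈ 4.8939e+5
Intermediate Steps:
K(L, x) = 2 + 3*x
c(l) = -4*√2*√l
c(K(-16, 21)) - 1*(-489437) = -4*√2*√(2 + 3*21) - 1*(-489437) = -4*√2*√(2 + 63) + 489437 = -4*√2*√65 + 489437 = -4*√130 + 489437 = 489437 - 4*√130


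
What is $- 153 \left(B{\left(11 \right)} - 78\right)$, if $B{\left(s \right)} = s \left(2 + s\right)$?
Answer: $-9945$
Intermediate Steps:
$- 153 \left(B{\left(11 \right)} - 78\right) = - 153 \left(11 \left(2 + 11\right) - 78\right) = - 153 \left(11 \cdot 13 - 78\right) = - 153 \left(143 - 78\right) = \left(-153\right) 65 = -9945$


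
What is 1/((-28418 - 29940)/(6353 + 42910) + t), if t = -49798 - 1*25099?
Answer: -49263/3689709269 ≈ -1.3351e-5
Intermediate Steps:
t = -74897 (t = -49798 - 25099 = -74897)
1/((-28418 - 29940)/(6353 + 42910) + t) = 1/((-28418 - 29940)/(6353 + 42910) - 74897) = 1/(-58358/49263 - 74897) = 1/(-3689709269/49263) = -49263/3689709269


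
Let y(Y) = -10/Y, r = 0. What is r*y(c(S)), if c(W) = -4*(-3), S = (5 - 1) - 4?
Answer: 0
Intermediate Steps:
S = 0 (S = 4 - 4 = 0)
c(W) = 12
r*y(c(S)) = 0*(-10/12) = 0*(-10*1/12) = 0*(-⅚) = 0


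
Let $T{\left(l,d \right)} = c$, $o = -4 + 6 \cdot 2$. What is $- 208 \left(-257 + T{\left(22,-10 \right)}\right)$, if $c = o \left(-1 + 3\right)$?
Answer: $50128$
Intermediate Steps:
$o = 8$ ($o = -4 + 12 = 8$)
$c = 16$ ($c = 8 \left(-1 + 3\right) = 8 \cdot 2 = 16$)
$T{\left(l,d \right)} = 16$
$- 208 \left(-257 + T{\left(22,-10 \right)}\right) = - 208 \left(-257 + 16\right) = \left(-208\right) \left(-241\right) = 50128$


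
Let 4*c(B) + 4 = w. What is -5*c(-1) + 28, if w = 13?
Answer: 67/4 ≈ 16.750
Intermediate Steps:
c(B) = 9/4 (c(B) = -1 + (¼)*13 = -1 + 13/4 = 9/4)
-5*c(-1) + 28 = -5*9/4 + 28 = -45/4 + 28 = 67/4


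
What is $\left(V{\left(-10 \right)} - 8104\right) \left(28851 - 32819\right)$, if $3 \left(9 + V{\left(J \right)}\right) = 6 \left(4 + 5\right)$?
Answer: $32120960$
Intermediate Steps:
$V{\left(J \right)} = 9$ ($V{\left(J \right)} = -9 + \frac{6 \left(4 + 5\right)}{3} = -9 + \frac{6 \cdot 9}{3} = -9 + \frac{1}{3} \cdot 54 = -9 + 18 = 9$)
$\left(V{\left(-10 \right)} - 8104\right) \left(28851 - 32819\right) = \left(9 - 8104\right) \left(28851 - 32819\right) = \left(-8095\right) \left(-3968\right) = 32120960$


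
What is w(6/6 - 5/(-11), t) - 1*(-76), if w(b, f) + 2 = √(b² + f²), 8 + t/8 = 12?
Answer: 74 + 16*√485/11 ≈ 106.03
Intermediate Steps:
t = 32 (t = -64 + 8*12 = -64 + 96 = 32)
w(b, f) = -2 + √(b² + f²)
w(6/6 - 5/(-11), t) - 1*(-76) = (-2 + √((6/6 - 5/(-11))² + 32²)) - 1*(-76) = (-2 + √((6*(⅙) - 5*(-1/11))² + 1024)) + 76 = (-2 + √((1 + 5/11)² + 1024)) + 76 = (-2 + √((16/11)² + 1024)) + 76 = (-2 + √(256/121 + 1024)) + 76 = (-2 + √(124160/121)) + 76 = (-2 + 16*√485/11) + 76 = 74 + 16*√485/11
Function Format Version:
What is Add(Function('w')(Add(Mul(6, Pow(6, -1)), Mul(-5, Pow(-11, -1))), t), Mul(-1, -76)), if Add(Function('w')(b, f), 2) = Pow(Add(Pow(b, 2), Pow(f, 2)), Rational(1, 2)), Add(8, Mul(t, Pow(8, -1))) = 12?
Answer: Add(74, Mul(Rational(16, 11), Pow(485, Rational(1, 2)))) ≈ 106.03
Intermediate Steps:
t = 32 (t = Add(-64, Mul(8, 12)) = Add(-64, 96) = 32)
Function('w')(b, f) = Add(-2, Pow(Add(Pow(b, 2), Pow(f, 2)), Rational(1, 2)))
Add(Function('w')(Add(Mul(6, Pow(6, -1)), Mul(-5, Pow(-11, -1))), t), Mul(-1, -76)) = Add(Add(-2, Pow(Add(Pow(Add(Mul(6, Pow(6, -1)), Mul(-5, Pow(-11, -1))), 2), Pow(32, 2)), Rational(1, 2))), Mul(-1, -76)) = Add(Add(-2, Pow(Add(Pow(Add(Mul(6, Rational(1, 6)), Mul(-5, Rational(-1, 11))), 2), 1024), Rational(1, 2))), 76) = Add(Add(-2, Pow(Add(Pow(Add(1, Rational(5, 11)), 2), 1024), Rational(1, 2))), 76) = Add(Add(-2, Pow(Add(Pow(Rational(16, 11), 2), 1024), Rational(1, 2))), 76) = Add(Add(-2, Pow(Add(Rational(256, 121), 1024), Rational(1, 2))), 76) = Add(Add(-2, Pow(Rational(124160, 121), Rational(1, 2))), 76) = Add(Add(-2, Mul(Rational(16, 11), Pow(485, Rational(1, 2)))), 76) = Add(74, Mul(Rational(16, 11), Pow(485, Rational(1, 2))))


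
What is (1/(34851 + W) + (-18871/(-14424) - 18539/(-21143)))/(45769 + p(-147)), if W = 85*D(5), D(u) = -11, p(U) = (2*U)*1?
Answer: 5650448680289/117589804007305800 ≈ 4.8052e-5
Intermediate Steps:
p(U) = 2*U
W = -935 (W = 85*(-11) = -935)
(1/(34851 + W) + (-18871/(-14424) - 18539/(-21143)))/(45769 + p(-147)) = (1/(34851 - 935) + (-18871/(-14424) - 18539/(-21143)))/(45769 + 2*(-147)) = (1/33916 + (-18871*(-1/14424) - 18539*(-1/21143)))/(45769 - 294) = (1/33916 + (18871/14424 + 18539/21143))/45475 = (1/33916 + 666396089/304966632)*(1/45475) = (5650448680289/2585812072728)*(1/45475) = 5650448680289/117589804007305800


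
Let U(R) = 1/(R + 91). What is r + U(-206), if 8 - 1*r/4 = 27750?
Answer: -12761321/115 ≈ -1.1097e+5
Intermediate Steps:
r = -110968 (r = 32 - 4*27750 = 32 - 111000 = -110968)
U(R) = 1/(91 + R)
r + U(-206) = -110968 + 1/(91 - 206) = -110968 + 1/(-115) = -110968 - 1/115 = -12761321/115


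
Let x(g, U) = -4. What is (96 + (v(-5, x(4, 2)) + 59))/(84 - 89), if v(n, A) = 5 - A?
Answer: -164/5 ≈ -32.800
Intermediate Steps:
(96 + (v(-5, x(4, 2)) + 59))/(84 - 89) = (96 + ((5 - 1*(-4)) + 59))/(84 - 89) = (96 + ((5 + 4) + 59))/(-5) = (96 + (9 + 59))*(-⅕) = (96 + 68)*(-⅕) = 164*(-⅕) = -164/5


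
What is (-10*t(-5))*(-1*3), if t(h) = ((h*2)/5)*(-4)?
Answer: 240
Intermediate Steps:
t(h) = -8*h/5 (t(h) = ((2*h)*(1/5))*(-4) = (2*h/5)*(-4) = -8*h/5)
(-10*t(-5))*(-1*3) = (-(-16)*(-5))*(-1*3) = -10*8*(-3) = -80*(-3) = 240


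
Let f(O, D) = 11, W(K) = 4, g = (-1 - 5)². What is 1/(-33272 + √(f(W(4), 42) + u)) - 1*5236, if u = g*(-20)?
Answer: -5796391797820/1107026693 - I*√709/1107026693 ≈ -5236.0 - 2.4053e-8*I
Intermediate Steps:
g = 36 (g = (-6)² = 36)
u = -720 (u = 36*(-20) = -720)
1/(-33272 + √(f(W(4), 42) + u)) - 1*5236 = 1/(-33272 + √(11 - 720)) - 1*5236 = 1/(-33272 + √(-709)) - 5236 = 1/(-33272 + I*√709) - 5236 = -5236 + 1/(-33272 + I*√709)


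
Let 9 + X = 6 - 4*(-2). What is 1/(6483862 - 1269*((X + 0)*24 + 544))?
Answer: 1/5641246 ≈ 1.7727e-7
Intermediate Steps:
X = 5 (X = -9 + (6 - 4*(-2)) = -9 + (6 + 8) = -9 + 14 = 5)
1/(6483862 - 1269*((X + 0)*24 + 544)) = 1/(6483862 - 1269*((5 + 0)*24 + 544)) = 1/(6483862 - 1269*(5*24 + 544)) = 1/(6483862 - 1269*(120 + 544)) = 1/(6483862 - 1269*664) = 1/(6483862 - 842616) = 1/5641246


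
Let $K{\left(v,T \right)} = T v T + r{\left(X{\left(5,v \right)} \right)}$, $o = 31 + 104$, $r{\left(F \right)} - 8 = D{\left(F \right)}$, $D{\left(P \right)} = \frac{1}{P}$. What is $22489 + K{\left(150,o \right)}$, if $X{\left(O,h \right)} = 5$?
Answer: $\frac{13781236}{5} \approx 2.7562 \cdot 10^{6}$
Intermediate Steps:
$r{\left(F \right)} = 8 + \frac{1}{F}$
$o = 135$
$K{\left(v,T \right)} = \frac{41}{5} + v T^{2}$ ($K{\left(v,T \right)} = T v T + \left(8 + \frac{1}{5}\right) = v T^{2} + \left(8 + \frac{1}{5}\right) = v T^{2} + \frac{41}{5} = \frac{41}{5} + v T^{2}$)
$22489 + K{\left(150,o \right)} = 22489 + \left(\frac{41}{5} + 150 \cdot 135^{2}\right) = 22489 + \left(\frac{41}{5} + 150 \cdot 18225\right) = 22489 + \left(\frac{41}{5} + 2733750\right) = 22489 + \frac{13668791}{5} = \frac{13781236}{5}$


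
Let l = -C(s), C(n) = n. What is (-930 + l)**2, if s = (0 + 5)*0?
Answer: 864900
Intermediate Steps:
s = 0 (s = 5*0 = 0)
l = 0 (l = -1*0 = 0)
(-930 + l)**2 = (-930 + 0)**2 = (-930)**2 = 864900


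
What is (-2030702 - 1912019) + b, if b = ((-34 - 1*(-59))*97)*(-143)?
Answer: -4289496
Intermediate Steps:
b = -346775 (b = ((-34 + 59)*97)*(-143) = (25*97)*(-143) = 2425*(-143) = -346775)
(-2030702 - 1912019) + b = (-2030702 - 1912019) - 346775 = -3942721 - 346775 = -4289496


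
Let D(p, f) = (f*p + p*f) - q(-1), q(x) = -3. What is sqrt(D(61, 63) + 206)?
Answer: sqrt(7895) ≈ 88.854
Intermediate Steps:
D(p, f) = 3 + 2*f*p (D(p, f) = (f*p + p*f) - 1*(-3) = (f*p + f*p) + 3 = 2*f*p + 3 = 3 + 2*f*p)
sqrt(D(61, 63) + 206) = sqrt((3 + 2*63*61) + 206) = sqrt((3 + 7686) + 206) = sqrt(7689 + 206) = sqrt(7895)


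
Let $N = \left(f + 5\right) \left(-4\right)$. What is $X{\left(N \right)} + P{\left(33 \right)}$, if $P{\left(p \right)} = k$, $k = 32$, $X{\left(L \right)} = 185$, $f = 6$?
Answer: $217$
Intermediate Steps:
$N = -44$ ($N = \left(6 + 5\right) \left(-4\right) = 11 \left(-4\right) = -44$)
$P{\left(p \right)} = 32$
$X{\left(N \right)} + P{\left(33 \right)} = 185 + 32 = 217$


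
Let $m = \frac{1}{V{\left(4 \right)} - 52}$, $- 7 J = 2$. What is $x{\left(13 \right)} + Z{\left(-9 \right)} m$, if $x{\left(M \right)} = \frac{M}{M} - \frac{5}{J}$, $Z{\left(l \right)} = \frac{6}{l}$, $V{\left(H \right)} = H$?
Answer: $\frac{1333}{72} \approx 18.514$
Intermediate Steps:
$J = - \frac{2}{7}$ ($J = \left(- \frac{1}{7}\right) 2 = - \frac{2}{7} \approx -0.28571$)
$m = - \frac{1}{48}$ ($m = \frac{1}{4 - 52} = \frac{1}{-48} = - \frac{1}{48} \approx -0.020833$)
$x{\left(M \right)} = \frac{37}{2}$ ($x{\left(M \right)} = \frac{M}{M} - \frac{5}{- \frac{2}{7}} = 1 - - \frac{35}{2} = 1 + \frac{35}{2} = \frac{37}{2}$)
$x{\left(13 \right)} + Z{\left(-9 \right)} m = \frac{37}{2} + \frac{6}{-9} \left(- \frac{1}{48}\right) = \frac{37}{2} + 6 \left(- \frac{1}{9}\right) \left(- \frac{1}{48}\right) = \frac{37}{2} - - \frac{1}{72} = \frac{37}{2} + \frac{1}{72} = \frac{1333}{72}$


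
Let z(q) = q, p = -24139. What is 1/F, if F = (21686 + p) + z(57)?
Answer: -1/2396 ≈ -0.00041736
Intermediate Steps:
F = -2396 (F = (21686 - 24139) + 57 = -2453 + 57 = -2396)
1/F = 1/(-2396) = -1/2396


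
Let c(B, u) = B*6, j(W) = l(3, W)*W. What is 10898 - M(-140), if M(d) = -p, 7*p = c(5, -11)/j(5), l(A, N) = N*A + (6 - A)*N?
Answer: 381431/35 ≈ 10898.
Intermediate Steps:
l(A, N) = A*N + N*(6 - A)
j(W) = 6*W² (j(W) = (6*W)*W = 6*W²)
c(B, u) = 6*B
p = 1/35 (p = ((6*5)/((6*5²)))/7 = (30/((6*25)))/7 = (30/150)/7 = (30*(1/150))/7 = (⅐)*(⅕) = 1/35 ≈ 0.028571)
M(d) = -1/35 (M(d) = -1*1/35 = -1/35)
10898 - M(-140) = 10898 - 1*(-1/35) = 10898 + 1/35 = 381431/35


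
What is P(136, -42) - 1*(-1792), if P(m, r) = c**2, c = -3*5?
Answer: 2017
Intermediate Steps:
c = -15
P(m, r) = 225 (P(m, r) = (-15)**2 = 225)
P(136, -42) - 1*(-1792) = 225 - 1*(-1792) = 225 + 1792 = 2017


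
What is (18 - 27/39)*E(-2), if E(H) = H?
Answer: -450/13 ≈ -34.615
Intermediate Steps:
(18 - 27/39)*E(-2) = (18 - 27/39)*(-2) = (18 - 27*1/39)*(-2) = (18 - 9/13)*(-2) = (225/13)*(-2) = -450/13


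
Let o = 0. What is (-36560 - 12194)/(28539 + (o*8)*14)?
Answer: -48754/28539 ≈ -1.7083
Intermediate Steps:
(-36560 - 12194)/(28539 + (o*8)*14) = (-36560 - 12194)/(28539 + (0*8)*14) = -48754/(28539 + 0*14) = -48754/(28539 + 0) = -48754/28539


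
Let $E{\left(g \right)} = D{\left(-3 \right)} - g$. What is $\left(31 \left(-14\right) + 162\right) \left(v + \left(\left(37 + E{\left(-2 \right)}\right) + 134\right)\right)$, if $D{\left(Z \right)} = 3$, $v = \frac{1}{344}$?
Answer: $- \frac{2058530}{43} \approx -47873.0$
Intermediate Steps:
$v = \frac{1}{344} \approx 0.002907$
$E{\left(g \right)} = 3 - g$
$\left(31 \left(-14\right) + 162\right) \left(v + \left(\left(37 + E{\left(-2 \right)}\right) + 134\right)\right) = \left(31 \left(-14\right) + 162\right) \left(\frac{1}{344} + \left(\left(37 + \left(3 - -2\right)\right) + 134\right)\right) = \left(-434 + 162\right) \left(\frac{1}{344} + \left(\left(37 + \left(3 + 2\right)\right) + 134\right)\right) = - 272 \left(\frac{1}{344} + \left(\left(37 + 5\right) + 134\right)\right) = - 272 \left(\frac{1}{344} + \left(42 + 134\right)\right) = - 272 \left(\frac{1}{344} + 176\right) = \left(-272\right) \frac{60545}{344} = - \frac{2058530}{43}$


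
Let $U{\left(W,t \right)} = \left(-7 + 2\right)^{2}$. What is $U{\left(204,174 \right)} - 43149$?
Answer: $-43124$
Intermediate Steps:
$U{\left(W,t \right)} = 25$ ($U{\left(W,t \right)} = \left(-5\right)^{2} = 25$)
$U{\left(204,174 \right)} - 43149 = 25 - 43149 = -43124$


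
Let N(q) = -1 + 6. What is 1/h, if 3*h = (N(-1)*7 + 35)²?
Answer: 3/4900 ≈ 0.00061224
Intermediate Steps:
N(q) = 5
h = 4900/3 (h = (5*7 + 35)²/3 = (35 + 35)²/3 = (⅓)*70² = (⅓)*4900 = 4900/3 ≈ 1633.3)
1/h = 1/(4900/3) = 3/4900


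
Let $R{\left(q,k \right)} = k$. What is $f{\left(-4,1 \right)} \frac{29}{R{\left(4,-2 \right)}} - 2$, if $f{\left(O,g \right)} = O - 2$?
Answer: $85$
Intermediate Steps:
$f{\left(O,g \right)} = -2 + O$ ($f{\left(O,g \right)} = O - 2 = -2 + O$)
$f{\left(-4,1 \right)} \frac{29}{R{\left(4,-2 \right)}} - 2 = \left(-2 - 4\right) \frac{29}{-2} - 2 = - 6 \cdot 29 \left(- \frac{1}{2}\right) - 2 = \left(-6\right) \left(- \frac{29}{2}\right) - 2 = 87 - 2 = 85$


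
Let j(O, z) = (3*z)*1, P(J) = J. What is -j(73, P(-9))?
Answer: 27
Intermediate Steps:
j(O, z) = 3*z
-j(73, P(-9)) = -3*(-9) = -1*(-27) = 27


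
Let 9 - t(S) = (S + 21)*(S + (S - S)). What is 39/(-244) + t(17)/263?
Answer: -165685/64172 ≈ -2.5819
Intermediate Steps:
t(S) = 9 - S*(21 + S) (t(S) = 9 - (S + 21)*(S + (S - S)) = 9 - (21 + S)*(S + 0) = 9 - (21 + S)*S = 9 - S*(21 + S))
39/(-244) + t(17)/263 = 39/(-244) + (9 - 1*17**2 - 21*17)/263 = 39*(-1/244) + (9 - 1*289 - 357)*(1/263) = -39/244 + (9 - 289 - 357)*(1/263) = -39/244 - 637*1/263 = -39/244 - 637/263 = -165685/64172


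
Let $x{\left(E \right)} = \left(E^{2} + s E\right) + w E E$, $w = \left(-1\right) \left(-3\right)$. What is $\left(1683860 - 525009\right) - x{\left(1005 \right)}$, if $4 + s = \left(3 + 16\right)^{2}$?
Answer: $-3240034$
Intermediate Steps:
$w = 3$
$s = 357$ ($s = -4 + \left(3 + 16\right)^{2} = -4 + 19^{2} = -4 + 361 = 357$)
$x{\left(E \right)} = 4 E^{2} + 357 E$ ($x{\left(E \right)} = \left(E^{2} + 357 E\right) + 3 E E = \left(E^{2} + 357 E\right) + 3 E^{2} = 4 E^{2} + 357 E$)
$\left(1683860 - 525009\right) - x{\left(1005 \right)} = \left(1683860 - 525009\right) - 1005 \left(357 + 4 \cdot 1005\right) = \left(1683860 - 525009\right) - 1005 \left(357 + 4020\right) = 1158851 - 1005 \cdot 4377 = 1158851 - 4398885 = -3240034$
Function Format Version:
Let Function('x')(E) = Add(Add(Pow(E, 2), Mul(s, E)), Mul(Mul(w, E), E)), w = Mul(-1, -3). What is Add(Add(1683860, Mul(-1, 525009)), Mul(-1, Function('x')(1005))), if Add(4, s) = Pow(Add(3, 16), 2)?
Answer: -3240034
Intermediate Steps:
w = 3
s = 357 (s = Add(-4, Pow(Add(3, 16), 2)) = Add(-4, Pow(19, 2)) = Add(-4, 361) = 357)
Function('x')(E) = Add(Mul(4, Pow(E, 2)), Mul(357, E)) (Function('x')(E) = Add(Add(Pow(E, 2), Mul(357, E)), Mul(Mul(3, E), E)) = Add(Add(Pow(E, 2), Mul(357, E)), Mul(3, Pow(E, 2))) = Add(Mul(4, Pow(E, 2)), Mul(357, E)))
Add(Add(1683860, Mul(-1, 525009)), Mul(-1, Function('x')(1005))) = Add(Add(1683860, Mul(-1, 525009)), Mul(-1, Mul(1005, Add(357, Mul(4, 1005))))) = Add(Add(1683860, -525009), Mul(-1, Mul(1005, Add(357, 4020)))) = Add(1158851, Mul(-1, Mul(1005, 4377))) = Add(1158851, Mul(-1, 4398885)) = Add(1158851, -4398885) = -3240034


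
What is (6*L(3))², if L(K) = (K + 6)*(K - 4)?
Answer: 2916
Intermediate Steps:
L(K) = (-4 + K)*(6 + K) (L(K) = (6 + K)*(-4 + K) = (-4 + K)*(6 + K))
(6*L(3))² = (6*(-24 + 3² + 2*3))² = (6*(-24 + 9 + 6))² = (6*(-9))² = (-54)² = 2916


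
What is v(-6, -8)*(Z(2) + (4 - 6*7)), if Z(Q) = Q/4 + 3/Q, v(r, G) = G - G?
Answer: 0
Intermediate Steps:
v(r, G) = 0
Z(Q) = 3/Q + Q/4 (Z(Q) = Q*(1/4) + 3/Q = Q/4 + 3/Q = 3/Q + Q/4)
v(-6, -8)*(Z(2) + (4 - 6*7)) = 0*((3/2 + (1/4)*2) + (4 - 6*7)) = 0*((3*(1/2) + 1/2) + (4 - 42)) = 0*((3/2 + 1/2) - 38) = 0*(2 - 38) = 0*(-36) = 0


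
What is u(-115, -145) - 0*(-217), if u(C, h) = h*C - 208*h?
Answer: 46835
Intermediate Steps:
u(C, h) = -208*h + C*h (u(C, h) = C*h - 208*h = -208*h + C*h)
u(-115, -145) - 0*(-217) = -145*(-208 - 115) - 0*(-217) = -145*(-323) - 1*0 = 46835 + 0 = 46835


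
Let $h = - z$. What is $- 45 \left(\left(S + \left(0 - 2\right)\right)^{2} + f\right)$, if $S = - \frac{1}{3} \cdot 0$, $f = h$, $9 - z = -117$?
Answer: $5490$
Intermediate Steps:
$z = 126$ ($z = 9 - -117 = 9 + 117 = 126$)
$h = -126$ ($h = \left(-1\right) 126 = -126$)
$f = -126$
$S = 0$ ($S = \left(-1\right) \frac{1}{3} \cdot 0 = \left(- \frac{1}{3}\right) 0 = 0$)
$- 45 \left(\left(S + \left(0 - 2\right)\right)^{2} + f\right) = - 45 \left(\left(0 + \left(0 - 2\right)\right)^{2} - 126\right) = - 45 \left(\left(0 - 2\right)^{2} - 126\right) = - 45 \left(\left(-2\right)^{2} - 126\right) = - 45 \left(4 - 126\right) = \left(-45\right) \left(-122\right) = 5490$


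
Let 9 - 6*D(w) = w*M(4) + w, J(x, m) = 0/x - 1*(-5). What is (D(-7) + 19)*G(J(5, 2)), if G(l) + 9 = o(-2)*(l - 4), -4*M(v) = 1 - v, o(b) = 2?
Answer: -3787/24 ≈ -157.79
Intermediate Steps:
M(v) = -¼ + v/4 (M(v) = -(1 - v)/4 = -¼ + v/4)
J(x, m) = 5 (J(x, m) = 0 + 5 = 5)
D(w) = 3/2 - 7*w/24 (D(w) = 3/2 - (w*(-¼ + (¼)*4) + w)/6 = 3/2 - (w*(-¼ + 1) + w)/6 = 3/2 - (w*(¾) + w)/6 = 3/2 - (3*w/4 + w)/6 = 3/2 - 7*w/24)
G(l) = -17 + 2*l (G(l) = -9 + 2*(l - 4) = -9 + 2*(-4 + l) = -9 + (-8 + 2*l) = -17 + 2*l)
(D(-7) + 19)*G(J(5, 2)) = ((3/2 - 7/24*(-7)) + 19)*(-17 + 2*5) = ((3/2 + 49/24) + 19)*(-17 + 10) = (85/24 + 19)*(-7) = (541/24)*(-7) = -3787/24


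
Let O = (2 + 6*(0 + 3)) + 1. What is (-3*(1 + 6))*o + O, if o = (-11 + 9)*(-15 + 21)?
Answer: 273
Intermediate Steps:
o = -12 (o = -2*6 = -12)
O = 21 (O = (2 + 6*3) + 1 = (2 + 18) + 1 = 20 + 1 = 21)
(-3*(1 + 6))*o + O = -3*(1 + 6)*(-12) + 21 = -3*7*(-12) + 21 = -21*(-12) + 21 = 252 + 21 = 273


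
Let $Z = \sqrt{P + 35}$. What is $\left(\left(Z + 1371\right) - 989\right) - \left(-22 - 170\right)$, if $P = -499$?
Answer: $574 + 4 i \sqrt{29} \approx 574.0 + 21.541 i$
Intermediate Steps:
$Z = 4 i \sqrt{29}$ ($Z = \sqrt{-499 + 35} = \sqrt{-464} = 4 i \sqrt{29} \approx 21.541 i$)
$\left(\left(Z + 1371\right) - 989\right) - \left(-22 - 170\right) = \left(\left(4 i \sqrt{29} + 1371\right) - 989\right) - \left(-22 - 170\right) = \left(\left(1371 + 4 i \sqrt{29}\right) - 989\right) - \left(-22 - 170\right) = \left(382 + 4 i \sqrt{29}\right) - -192 = \left(382 + 4 i \sqrt{29}\right) + 192 = 574 + 4 i \sqrt{29}$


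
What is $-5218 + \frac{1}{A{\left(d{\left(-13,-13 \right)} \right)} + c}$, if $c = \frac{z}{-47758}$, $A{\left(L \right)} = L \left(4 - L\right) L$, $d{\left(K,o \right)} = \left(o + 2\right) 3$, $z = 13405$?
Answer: $- \frac{10040995729444}{1924299689} \approx -5218.0$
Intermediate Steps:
$d{\left(K,o \right)} = 6 + 3 o$ ($d{\left(K,o \right)} = \left(2 + o\right) 3 = 6 + 3 o$)
$A{\left(L \right)} = L^{2} \left(4 - L\right)$
$c = - \frac{13405}{47758}$ ($c = \frac{13405}{-47758} = 13405 \left(- \frac{1}{47758}\right) = - \frac{13405}{47758} \approx -0.28069$)
$-5218 + \frac{1}{A{\left(d{\left(-13,-13 \right)} \right)} + c} = -5218 + \frac{1}{\left(6 + 3 \left(-13\right)\right)^{2} \left(4 - \left(6 + 3 \left(-13\right)\right)\right) - \frac{13405}{47758}} = -5218 + \frac{1}{\left(6 - 39\right)^{2} \left(4 - \left(6 - 39\right)\right) - \frac{13405}{47758}} = -5218 + \frac{1}{\left(-33\right)^{2} \left(4 - -33\right) - \frac{13405}{47758}} = -5218 + \frac{1}{1089 \left(4 + 33\right) - \frac{13405}{47758}} = -5218 + \frac{1}{1089 \cdot 37 - \frac{13405}{47758}} = -5218 + \frac{1}{40293 - \frac{13405}{47758}} = -5218 + \frac{1}{\frac{1924299689}{47758}} = -5218 + \frac{47758}{1924299689} = - \frac{10040995729444}{1924299689}$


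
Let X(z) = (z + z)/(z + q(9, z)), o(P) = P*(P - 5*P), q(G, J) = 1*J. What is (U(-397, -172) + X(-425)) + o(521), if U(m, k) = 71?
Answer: -1085692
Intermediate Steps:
q(G, J) = J
o(P) = -4*P**2 (o(P) = P*(-4*P) = -4*P**2)
X(z) = 1 (X(z) = (z + z)/(z + z) = (2*z)/((2*z)) = (2*z)*(1/(2*z)) = 1)
(U(-397, -172) + X(-425)) + o(521) = (71 + 1) - 4*521**2 = 72 - 4*271441 = 72 - 1085764 = -1085692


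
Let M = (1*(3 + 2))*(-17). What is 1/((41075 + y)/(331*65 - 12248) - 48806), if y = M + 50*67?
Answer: -3089/150746954 ≈ -2.0491e-5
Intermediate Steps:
M = -85 (M = (1*5)*(-17) = 5*(-17) = -85)
y = 3265 (y = -85 + 50*67 = -85 + 3350 = 3265)
1/((41075 + y)/(331*65 - 12248) - 48806) = 1/((41075 + 3265)/(331*65 - 12248) - 48806) = 1/(44340/(21515 - 12248) - 48806) = 1/(44340/9267 - 48806) = 1/(44340*(1/9267) - 48806) = 1/(14780/3089 - 48806) = 1/(-150746954/3089) = -3089/150746954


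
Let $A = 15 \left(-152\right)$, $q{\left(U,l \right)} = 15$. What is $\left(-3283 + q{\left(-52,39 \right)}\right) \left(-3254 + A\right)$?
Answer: $18085112$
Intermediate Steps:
$A = -2280$
$\left(-3283 + q{\left(-52,39 \right)}\right) \left(-3254 + A\right) = \left(-3283 + 15\right) \left(-3254 - 2280\right) = \left(-3268\right) \left(-5534\right) = 18085112$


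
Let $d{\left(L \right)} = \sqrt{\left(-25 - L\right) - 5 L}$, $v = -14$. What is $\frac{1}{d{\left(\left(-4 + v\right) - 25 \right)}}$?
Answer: $\frac{\sqrt{233}}{233} \approx 0.065512$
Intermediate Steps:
$d{\left(L \right)} = \sqrt{-25 - 6 L}$
$\frac{1}{d{\left(\left(-4 + v\right) - 25 \right)}} = \frac{1}{\sqrt{-25 - 6 \left(\left(-4 - 14\right) - 25\right)}} = \frac{1}{\sqrt{-25 - 6 \left(-18 - 25\right)}} = \frac{1}{\sqrt{-25 - -258}} = \frac{1}{\sqrt{-25 + 258}} = \frac{1}{\sqrt{233}} = \frac{\sqrt{233}}{233}$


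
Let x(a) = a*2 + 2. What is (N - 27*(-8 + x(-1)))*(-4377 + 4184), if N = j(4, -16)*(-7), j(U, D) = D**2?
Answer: 304168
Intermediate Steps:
x(a) = 2 + 2*a (x(a) = 2*a + 2 = 2 + 2*a)
N = -1792 (N = (-16)**2*(-7) = 256*(-7) = -1792)
(N - 27*(-8 + x(-1)))*(-4377 + 4184) = (-1792 - 27*(-8 + (2 + 2*(-1))))*(-4377 + 4184) = (-1792 - 27*(-8 + (2 - 2)))*(-193) = (-1792 - 27*(-8 + 0))*(-193) = (-1792 - 27*(-8))*(-193) = (-1792 + 216)*(-193) = -1576*(-193) = 304168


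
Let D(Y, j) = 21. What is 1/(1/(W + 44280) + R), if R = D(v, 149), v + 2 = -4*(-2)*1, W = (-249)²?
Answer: 106281/2231902 ≈ 0.047619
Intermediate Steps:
W = 62001
v = 6 (v = -2 - 4*(-2)*1 = -2 + 8*1 = -2 + 8 = 6)
R = 21
1/(1/(W + 44280) + R) = 1/(1/(62001 + 44280) + 21) = 1/(1/106281 + 21) = 1/(2231902/106281) = 106281/2231902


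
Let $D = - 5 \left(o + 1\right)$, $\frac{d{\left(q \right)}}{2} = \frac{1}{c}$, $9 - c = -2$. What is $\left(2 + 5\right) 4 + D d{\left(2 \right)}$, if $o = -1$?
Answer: $28$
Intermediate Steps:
$c = 11$ ($c = 9 - -2 = 9 + 2 = 11$)
$d{\left(q \right)} = \frac{2}{11}$
$D = 0$ ($D = - 5 \left(-1 + 1\right) = \left(-5\right) 0 = 0$)
$\left(2 + 5\right) 4 + D d{\left(2 \right)} = \left(2 + 5\right) 4 + 0 \cdot \frac{2}{11} = 7 \cdot 4 + 0 = 28 + 0 = 28$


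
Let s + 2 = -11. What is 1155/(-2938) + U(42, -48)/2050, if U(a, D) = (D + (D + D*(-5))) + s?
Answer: -495718/1505725 ≈ -0.32922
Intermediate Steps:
s = -13 (s = -2 - 11 = -13)
U(a, D) = -13 - 3*D (U(a, D) = (D + (D + D*(-5))) - 13 = (D + (D - 5*D)) - 13 = (D - 4*D) - 13 = -3*D - 13 = -13 - 3*D)
1155/(-2938) + U(42, -48)/2050 = 1155/(-2938) + (-13 - 3*(-48))/2050 = 1155*(-1/2938) + (-13 + 144)*(1/2050) = -1155/2938 + 131*(1/2050) = -1155/2938 + 131/2050 = -495718/1505725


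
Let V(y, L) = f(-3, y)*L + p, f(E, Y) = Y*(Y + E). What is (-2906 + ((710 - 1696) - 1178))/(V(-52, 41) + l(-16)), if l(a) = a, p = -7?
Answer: -1690/39079 ≈ -0.043246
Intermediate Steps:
f(E, Y) = Y*(E + Y)
V(y, L) = -7 + L*y*(-3 + y) (V(y, L) = (y*(-3 + y))*L - 7 = L*y*(-3 + y) - 7 = -7 + L*y*(-3 + y))
(-2906 + ((710 - 1696) - 1178))/(V(-52, 41) + l(-16)) = (-2906 + ((710 - 1696) - 1178))/((-7 + 41*(-52)*(-3 - 52)) - 16) = (-2906 + (-986 - 1178))/((-7 + 41*(-52)*(-55)) - 16) = (-2906 - 2164)/((-7 + 117260) - 16) = -5070/(117253 - 16) = -5070/117237 = -5070*1/117237 = -1690/39079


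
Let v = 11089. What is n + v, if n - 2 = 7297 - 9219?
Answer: 9169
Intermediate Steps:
n = -1920 (n = 2 + (7297 - 9219) = 2 - 1922 = -1920)
n + v = -1920 + 11089 = 9169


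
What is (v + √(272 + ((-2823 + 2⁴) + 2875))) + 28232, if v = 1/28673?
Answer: 809496137/28673 + 2*√85 ≈ 28250.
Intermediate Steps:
v = 1/28673 ≈ 3.4876e-5
(v + √(272 + ((-2823 + 2⁴) + 2875))) + 28232 = (1/28673 + √(272 + ((-2823 + 2⁴) + 2875))) + 28232 = (1/28673 + √(272 + ((-2823 + 16) + 2875))) + 28232 = (1/28673 + √(272 + (-2807 + 2875))) + 28232 = (1/28673 + √(272 + 68)) + 28232 = (1/28673 + √340) + 28232 = (1/28673 + 2*√85) + 28232 = 809496137/28673 + 2*√85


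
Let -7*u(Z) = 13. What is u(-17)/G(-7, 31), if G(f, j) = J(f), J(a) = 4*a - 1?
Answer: 13/203 ≈ 0.064039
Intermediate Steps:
u(Z) = -13/7 (u(Z) = -⅐*13 = -13/7)
J(a) = -1 + 4*a
G(f, j) = -1 + 4*f
u(-17)/G(-7, 31) = -13/(7*(-1 + 4*(-7))) = -13/(7*(-1 - 28)) = -13/7/(-29) = -13/7*(-1/29) = 13/203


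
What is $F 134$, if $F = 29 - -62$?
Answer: $12194$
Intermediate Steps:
$F = 91$ ($F = 29 + 62 = 91$)
$F 134 = 91 \cdot 134 = 12194$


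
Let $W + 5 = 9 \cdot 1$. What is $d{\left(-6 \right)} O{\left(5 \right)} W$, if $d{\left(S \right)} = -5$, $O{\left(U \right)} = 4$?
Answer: $-80$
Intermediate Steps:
$W = 4$ ($W = -5 + 9 \cdot 1 = -5 + 9 = 4$)
$d{\left(-6 \right)} O{\left(5 \right)} W = \left(-5\right) 4 \cdot 4 = \left(-20\right) 4 = -80$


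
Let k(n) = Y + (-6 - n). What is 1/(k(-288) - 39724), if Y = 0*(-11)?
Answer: -1/39442 ≈ -2.5354e-5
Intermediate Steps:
Y = 0
k(n) = -6 - n (k(n) = 0 + (-6 - n) = -6 - n)
1/(k(-288) - 39724) = 1/((-6 - 1*(-288)) - 39724) = 1/((-6 + 288) - 39724) = 1/(282 - 39724) = 1/(-39442) = -1/39442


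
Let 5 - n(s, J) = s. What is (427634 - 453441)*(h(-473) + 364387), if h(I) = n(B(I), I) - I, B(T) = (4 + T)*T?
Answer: -3691123596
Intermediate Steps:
B(T) = T*(4 + T)
n(s, J) = 5 - s
h(I) = 5 - I - I*(4 + I) (h(I) = (5 - I*(4 + I)) - I = 5 - I - I*(4 + I))
(427634 - 453441)*(h(-473) + 364387) = (427634 - 453441)*((5 - 1*(-473) - 1*(-473)*(4 - 473)) + 364387) = -25807*((5 + 473 - 1*(-473)*(-469)) + 364387) = -25807*((5 + 473 - 221837) + 364387) = -25807*(-221359 + 364387) = -25807*143028 = -3691123596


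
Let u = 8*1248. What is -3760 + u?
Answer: 6224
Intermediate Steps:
u = 9984
-3760 + u = -3760 + 9984 = 6224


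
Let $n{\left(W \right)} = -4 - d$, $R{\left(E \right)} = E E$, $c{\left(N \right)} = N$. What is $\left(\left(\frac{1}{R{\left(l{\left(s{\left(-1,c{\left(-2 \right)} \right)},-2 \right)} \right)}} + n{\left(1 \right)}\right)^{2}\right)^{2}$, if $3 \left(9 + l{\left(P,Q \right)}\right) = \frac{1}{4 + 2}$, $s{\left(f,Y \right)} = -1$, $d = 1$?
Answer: $\frac{279343654831269995521}{451447246258894081} \approx 618.77$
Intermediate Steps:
$l{\left(P,Q \right)} = - \frac{161}{18}$ ($l{\left(P,Q \right)} = -9 + \frac{1}{3 \left(4 + 2\right)} = -9 + \frac{1}{3 \cdot 6} = -9 + \frac{1}{3} \cdot \frac{1}{6} = -9 + \frac{1}{18} = - \frac{161}{18}$)
$R{\left(E \right)} = E^{2}$
$n{\left(W \right)} = -5$ ($n{\left(W \right)} = -4 - 1 = -5$)
$\left(\left(\frac{1}{R{\left(l{\left(s{\left(-1,c{\left(-2 \right)} \right)},-2 \right)} \right)}} + n{\left(1 \right)}\right)^{2}\right)^{2} = \left(\left(\frac{1}{\left(- \frac{161}{18}\right)^{2}} - 5\right)^{2}\right)^{2} = \left(\left(\frac{1}{\frac{25921}{324}} - 5\right)^{2}\right)^{2} = \left(\left(\frac{324}{25921} - 5\right)^{2}\right)^{2} = \left(\left(- \frac{129281}{25921}\right)^{2}\right)^{2} = \left(\frac{16713576961}{671898241}\right)^{2} = \frac{279343654831269995521}{451447246258894081}$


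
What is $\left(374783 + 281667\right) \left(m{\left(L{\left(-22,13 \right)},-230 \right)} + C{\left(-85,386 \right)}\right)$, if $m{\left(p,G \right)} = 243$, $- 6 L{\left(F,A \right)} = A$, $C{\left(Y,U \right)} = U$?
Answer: $412907050$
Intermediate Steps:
$L{\left(F,A \right)} = - \frac{A}{6}$
$\left(374783 + 281667\right) \left(m{\left(L{\left(-22,13 \right)},-230 \right)} + C{\left(-85,386 \right)}\right) = \left(374783 + 281667\right) \left(243 + 386\right) = 656450 \cdot 629 = 412907050$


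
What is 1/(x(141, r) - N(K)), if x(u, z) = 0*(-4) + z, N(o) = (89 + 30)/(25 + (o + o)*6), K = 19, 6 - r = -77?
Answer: 253/20880 ≈ 0.012117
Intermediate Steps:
r = 83 (r = 6 - 1*(-77) = 6 + 77 = 83)
N(o) = 119/(25 + 12*o) (N(o) = 119/(25 + (2*o)*6) = 119/(25 + 12*o))
x(u, z) = z (x(u, z) = 0 + z = z)
1/(x(141, r) - N(K)) = 1/(83 - 119/(25 + 12*19)) = 1/(83 - 119/(25 + 228)) = 1/(83 - 119/253) = 1/(20880/253) = 253/20880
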